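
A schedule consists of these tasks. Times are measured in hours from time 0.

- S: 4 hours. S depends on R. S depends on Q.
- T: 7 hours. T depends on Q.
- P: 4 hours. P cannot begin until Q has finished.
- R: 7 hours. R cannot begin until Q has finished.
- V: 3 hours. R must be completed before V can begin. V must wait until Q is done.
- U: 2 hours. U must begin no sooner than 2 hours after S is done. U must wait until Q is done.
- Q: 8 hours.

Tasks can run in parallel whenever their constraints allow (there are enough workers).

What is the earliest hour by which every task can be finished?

23

Q has no prerequisites, so it starts at hour 0 and finishes at hour 8.
T cannot begin until Q (finishes hour 8). It runs from hour 8 to 8 + 7 = hour 15.
R cannot begin until Q (finishes hour 8). It runs from hour 8 to 8 + 7 = hour 15.
V has to wait for R (finishes hour 15); Q (finishes hour 8). The latest of these is hour 15, so V runs hour 15 to 15 + 3 = hour 18.
S needs all of R (finishes hour 15); Q (finishes hour 8). That puts its earliest start at hour 15; it finishes at 15 + 4 = hour 19.
U has to wait for S (finishes hour 19, plus 2-hour gap → hour 21); Q (finishes hour 8). The latest of these is hour 21, so U runs hour 21 to 21 + 2 = hour 23.
P waits on Q (finishes hour 8), so it starts at hour 8 and finishes at 8 + 4 = hour 12.
All tasks are finished once the last one completes. Finish times: P at 12, Q at 8, R at 15, S at 19, T at 15, U at 23, V at 18. The latest is hour 23.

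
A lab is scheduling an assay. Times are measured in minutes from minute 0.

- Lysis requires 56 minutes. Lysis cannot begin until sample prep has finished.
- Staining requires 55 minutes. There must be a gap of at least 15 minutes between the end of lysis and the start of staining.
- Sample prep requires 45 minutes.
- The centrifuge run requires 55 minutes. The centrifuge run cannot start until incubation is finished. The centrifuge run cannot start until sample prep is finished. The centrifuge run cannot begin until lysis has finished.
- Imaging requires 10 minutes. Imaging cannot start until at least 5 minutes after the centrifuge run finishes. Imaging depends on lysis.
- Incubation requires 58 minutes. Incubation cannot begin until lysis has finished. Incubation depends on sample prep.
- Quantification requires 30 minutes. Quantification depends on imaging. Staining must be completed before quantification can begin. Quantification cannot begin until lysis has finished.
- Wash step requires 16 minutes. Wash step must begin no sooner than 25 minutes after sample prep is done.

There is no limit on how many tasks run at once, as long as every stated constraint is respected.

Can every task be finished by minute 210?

Sample prep has no prerequisites, so it starts at minute 0 and finishes at minute 45.
After sample prep (finishes minute 45, plus 25-minute gap → minute 70), wash step can start at minute 70 and finishes at minute 86.
Lysis cannot begin until sample prep (finishes minute 45). It runs from minute 45 to 45 + 56 = minute 101.
Staining cannot begin until lysis (finishes minute 101, plus 15-minute gap → minute 116). It runs from minute 116 to 116 + 55 = minute 171.
Incubation cannot start until lysis (finishes minute 101); sample prep (finishes minute 45). The controlling bound is minute 101, so incubation finishes at 101 + 58 = minute 159.
The centrifuge run cannot start until incubation (finishes minute 159); sample prep (finishes minute 45); lysis (finishes minute 101). The controlling bound is minute 159, so the centrifuge run finishes at 159 + 55 = minute 214.
Imaging needs all of the centrifuge run (finishes minute 214, plus 5-minute gap → minute 219); lysis (finishes minute 101). That puts its earliest start at minute 219; it finishes at 219 + 10 = minute 229.
Quantification has to wait for imaging (finishes minute 229); staining (finishes minute 171); lysis (finishes minute 101). The latest of these is minute 229, so quantification runs minute 229 to 229 + 30 = minute 259.
The earliest everything can be done is minute 259, which is after the deadline of 210, so it is not possible.

No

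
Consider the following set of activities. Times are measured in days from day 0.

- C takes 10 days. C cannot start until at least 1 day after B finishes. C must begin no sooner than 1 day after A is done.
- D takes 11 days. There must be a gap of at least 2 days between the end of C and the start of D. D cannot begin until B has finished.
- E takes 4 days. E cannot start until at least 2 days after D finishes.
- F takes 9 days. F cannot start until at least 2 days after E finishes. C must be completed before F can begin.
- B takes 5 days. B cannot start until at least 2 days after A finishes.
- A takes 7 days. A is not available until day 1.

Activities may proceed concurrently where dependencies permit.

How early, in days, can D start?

After its own release at day 1, A can start at day 1 and finishes at day 8.
B cannot begin until A (finishes day 8, plus 2-day gap → day 10). It runs from day 10 to 10 + 5 = day 15.
C has to wait for B (finishes day 15, plus 1-day gap → day 16); A (finishes day 8, plus 1-day gap → day 9). The latest of these is day 16, so C runs day 16 to 16 + 10 = day 26.
D waits on C (finishes day 26, plus 2-day gap → day 28); B (finishes day 15). The latest of these is day 28, which is the earliest D can start.

28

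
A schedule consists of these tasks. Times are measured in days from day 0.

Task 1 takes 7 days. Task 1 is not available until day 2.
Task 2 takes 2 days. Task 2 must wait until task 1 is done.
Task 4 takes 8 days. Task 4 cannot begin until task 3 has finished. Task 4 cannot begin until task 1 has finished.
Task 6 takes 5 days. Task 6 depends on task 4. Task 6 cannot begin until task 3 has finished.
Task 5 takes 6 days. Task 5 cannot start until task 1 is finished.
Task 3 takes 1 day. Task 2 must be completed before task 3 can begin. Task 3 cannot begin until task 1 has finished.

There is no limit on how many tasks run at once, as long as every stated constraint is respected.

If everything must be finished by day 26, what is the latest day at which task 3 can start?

12

To finish by day 26, task 6 (duration 5) must start no later than day 21.
Task 4 must finish before task 6 (must start by day 21). With an 8-day duration, task 4 must start by 21 − 8 = day 13.
Task 3 must finish in time for task 4 (must start by day 13); task 6 (must start by day 21). The tightest is day 13, so task 3 must start by 13 − 1 = day 12.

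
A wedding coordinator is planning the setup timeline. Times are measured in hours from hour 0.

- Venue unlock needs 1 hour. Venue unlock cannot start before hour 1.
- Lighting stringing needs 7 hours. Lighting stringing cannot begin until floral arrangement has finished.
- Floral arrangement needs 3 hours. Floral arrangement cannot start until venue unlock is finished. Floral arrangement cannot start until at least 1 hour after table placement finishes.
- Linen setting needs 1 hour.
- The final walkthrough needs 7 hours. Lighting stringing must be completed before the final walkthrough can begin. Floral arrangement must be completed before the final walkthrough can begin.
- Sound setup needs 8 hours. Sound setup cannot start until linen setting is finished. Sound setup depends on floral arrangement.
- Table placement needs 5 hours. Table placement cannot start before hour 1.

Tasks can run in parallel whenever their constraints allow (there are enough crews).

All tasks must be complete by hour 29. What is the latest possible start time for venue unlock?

11

The final walkthrough must finish by hour 29; it takes 7 hours, so it must start by 29 − 7 = hour 22.
Lighting stringing has to be done before the final walkthrough (must start by hour 22). That means finishing by hour 22, i.e. starting by 22 − 7 = hour 15.
Sound setup has no dependents, so it just needs to finish by hour 29. Starting by 29 − 8 = hour 21 achieves that.
Floral arrangement feeds lighting stringing (must start by hour 15); sound setup (must start by hour 21); the final walkthrough (must start by hour 22). Taking the minimum, floral arrangement must finish by hour 15 and start by 15 − 3 = hour 12.
Venue unlock must finish before floral arrangement (must start by hour 12). With a 1-hour duration, venue unlock must start by 12 − 1 = hour 11.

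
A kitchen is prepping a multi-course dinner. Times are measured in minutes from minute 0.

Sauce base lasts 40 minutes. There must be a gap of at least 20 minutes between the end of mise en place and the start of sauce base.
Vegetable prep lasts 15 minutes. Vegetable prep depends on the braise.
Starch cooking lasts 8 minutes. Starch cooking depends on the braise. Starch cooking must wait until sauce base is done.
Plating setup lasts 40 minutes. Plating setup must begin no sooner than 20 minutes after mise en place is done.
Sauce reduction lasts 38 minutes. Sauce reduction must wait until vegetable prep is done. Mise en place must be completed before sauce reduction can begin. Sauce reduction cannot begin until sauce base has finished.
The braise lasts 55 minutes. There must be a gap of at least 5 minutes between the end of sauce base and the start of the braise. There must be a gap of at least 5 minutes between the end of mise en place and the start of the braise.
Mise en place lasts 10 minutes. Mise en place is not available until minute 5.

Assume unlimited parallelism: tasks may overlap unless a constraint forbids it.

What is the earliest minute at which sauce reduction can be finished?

188

After its own release at minute 5, mise en place can start at minute 5 and finishes at minute 15.
After mise en place (finishes minute 15, plus 20-minute gap → minute 35), sauce base can start at minute 35 and finishes at minute 75.
The braise has to wait for sauce base (finishes minute 75, plus 5-minute gap → minute 80); mise en place (finishes minute 15, plus 5-minute gap → minute 20). The latest of these is minute 80, so the braise runs minute 80 to 80 + 55 = minute 135.
Vegetable prep cannot begin until the braise (finishes minute 135). It runs from minute 135 to 135 + 15 = minute 150.
Sauce reduction needs all of vegetable prep (finishes minute 150); mise en place (finishes minute 15); sauce base (finishes minute 75). That puts its earliest start at minute 150; it finishes at 150 + 38 = minute 188.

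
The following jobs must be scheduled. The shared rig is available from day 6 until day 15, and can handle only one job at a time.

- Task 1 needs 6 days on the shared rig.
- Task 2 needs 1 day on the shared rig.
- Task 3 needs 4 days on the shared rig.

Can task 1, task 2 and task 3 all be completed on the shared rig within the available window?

No

The shared rig window is 15 − 6 = 9 days.
Running back to back, the jobs need 6 + 1 + 4 = 11 days on the shared rig.
Since 11 > 9, they cannot all fit.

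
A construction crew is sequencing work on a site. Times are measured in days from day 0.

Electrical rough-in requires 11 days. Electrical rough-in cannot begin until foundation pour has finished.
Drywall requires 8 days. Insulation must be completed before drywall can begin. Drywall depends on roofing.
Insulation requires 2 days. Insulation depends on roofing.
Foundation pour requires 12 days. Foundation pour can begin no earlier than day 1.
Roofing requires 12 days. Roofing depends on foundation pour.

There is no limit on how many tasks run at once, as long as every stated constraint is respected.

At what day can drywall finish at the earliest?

After its own release at day 1, foundation pour can start at day 1 and finishes at day 13.
Roofing waits on foundation pour (finishes day 13), so it starts at day 13 and finishes at 13 + 12 = day 25.
Insulation waits on roofing (finishes day 25), so it starts at day 25 and finishes at 25 + 2 = day 27.
Drywall needs all of insulation (finishes day 27); roofing (finishes day 25). That puts its earliest start at day 27; it finishes at 27 + 8 = day 35.

35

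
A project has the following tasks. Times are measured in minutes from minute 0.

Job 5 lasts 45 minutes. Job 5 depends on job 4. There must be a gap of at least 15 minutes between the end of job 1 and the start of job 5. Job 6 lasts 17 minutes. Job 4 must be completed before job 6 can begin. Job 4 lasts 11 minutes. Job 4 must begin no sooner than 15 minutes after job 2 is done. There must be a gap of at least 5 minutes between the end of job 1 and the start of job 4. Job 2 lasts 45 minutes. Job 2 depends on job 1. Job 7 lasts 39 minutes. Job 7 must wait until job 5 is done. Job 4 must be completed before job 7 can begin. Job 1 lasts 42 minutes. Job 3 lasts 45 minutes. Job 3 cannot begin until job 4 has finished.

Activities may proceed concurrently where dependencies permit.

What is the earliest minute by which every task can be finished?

197

Job 1 has no prerequisites, so it starts at minute 0 and finishes at minute 42.
Job 2 cannot begin until job 1 (finishes minute 42). It runs from minute 42 to 42 + 45 = minute 87.
Job 4 cannot start until job 2 (finishes minute 87, plus 15-minute gap → minute 102); job 1 (finishes minute 42, plus 5-minute gap → minute 47). The controlling bound is minute 102, so job 4 finishes at 102 + 11 = minute 113.
Job 6 waits on job 4 (finishes minute 113), so it starts at minute 113 and finishes at 113 + 17 = minute 130.
For job 5: job 4 (finishes minute 113); job 1 (finishes minute 42, plus 15-minute gap → minute 57). Taking the maximum gives a start of minute 113, and it finishes at 113 + 45 = minute 158.
Job 7 cannot start until job 5 (finishes minute 158); job 4 (finishes minute 113). The controlling bound is minute 158, so job 7 finishes at 158 + 39 = minute 197.
Job 3 waits on job 4 (finishes minute 113), so it starts at minute 113 and finishes at 113 + 45 = minute 158.
All tasks are finished once the last one completes. Finish times: Job 1 at 42, Job 2 at 87, Job 3 at 158, Job 4 at 113, Job 5 at 158, Job 6 at 130, Job 7 at 197. The latest is minute 197.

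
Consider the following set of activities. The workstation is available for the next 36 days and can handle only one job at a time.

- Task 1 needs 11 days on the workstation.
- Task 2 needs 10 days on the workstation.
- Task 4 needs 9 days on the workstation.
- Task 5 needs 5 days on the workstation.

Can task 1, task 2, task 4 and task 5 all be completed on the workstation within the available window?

Yes

Running back to back, the jobs need 11 + 10 + 9 + 5 = 35 days on the workstation.
Since 35 ≤ 36, they fit within the window.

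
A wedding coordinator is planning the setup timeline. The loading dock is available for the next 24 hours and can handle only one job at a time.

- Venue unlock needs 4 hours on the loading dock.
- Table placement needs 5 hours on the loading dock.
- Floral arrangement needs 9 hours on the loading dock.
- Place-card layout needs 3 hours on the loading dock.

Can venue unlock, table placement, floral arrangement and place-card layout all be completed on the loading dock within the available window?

Running back to back, the jobs need 4 + 5 + 9 + 3 = 21 hours on the loading dock.
Since 21 ≤ 24, they fit within the window.

Yes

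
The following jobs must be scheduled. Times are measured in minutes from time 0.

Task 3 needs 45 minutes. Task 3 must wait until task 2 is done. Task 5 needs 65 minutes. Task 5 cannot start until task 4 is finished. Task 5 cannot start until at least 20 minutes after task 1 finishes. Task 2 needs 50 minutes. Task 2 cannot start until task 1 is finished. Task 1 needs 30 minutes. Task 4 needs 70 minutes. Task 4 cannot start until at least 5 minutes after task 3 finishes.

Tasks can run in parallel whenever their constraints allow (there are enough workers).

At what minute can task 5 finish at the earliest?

265

Nothing blocks task 1, so it runs from minute 0 to minute 30.
After task 1 (finishes minute 30), task 2 can start at minute 30 and finishes at minute 80.
After task 2 (finishes minute 80), task 3 can start at minute 80 and finishes at minute 125.
Task 4 waits on task 3 (finishes minute 125, plus 5-minute gap → minute 130), so it starts at minute 130 and finishes at 130 + 70 = minute 200.
Task 5 has to wait for task 4 (finishes minute 200); task 1 (finishes minute 30, plus 20-minute gap → minute 50). The latest of these is minute 200, so task 5 runs minute 200 to 200 + 65 = minute 265.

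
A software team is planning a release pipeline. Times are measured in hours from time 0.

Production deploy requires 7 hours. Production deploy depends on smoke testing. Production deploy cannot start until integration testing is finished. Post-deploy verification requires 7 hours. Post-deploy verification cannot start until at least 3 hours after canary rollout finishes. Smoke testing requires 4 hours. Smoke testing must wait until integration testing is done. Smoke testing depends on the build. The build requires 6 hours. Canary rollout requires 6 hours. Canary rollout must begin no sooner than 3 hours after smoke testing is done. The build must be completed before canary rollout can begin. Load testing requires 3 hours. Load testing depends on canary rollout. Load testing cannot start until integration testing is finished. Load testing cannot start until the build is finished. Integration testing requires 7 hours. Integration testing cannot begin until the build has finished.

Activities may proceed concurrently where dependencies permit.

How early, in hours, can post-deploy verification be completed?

Nothing blocks the build, so it runs from hour 0 to hour 6.
Integration testing waits on the build (finishes hour 6), so it starts at hour 6 and finishes at 6 + 7 = hour 13.
For smoke testing: integration testing (finishes hour 13); the build (finishes hour 6). Taking the maximum gives a start of hour 13, and it finishes at 13 + 4 = hour 17.
Canary rollout cannot start until smoke testing (finishes hour 17, plus 3-hour gap → hour 20); the build (finishes hour 6). The controlling bound is hour 20, so canary rollout finishes at 20 + 6 = hour 26.
After canary rollout (finishes hour 26, plus 3-hour gap → hour 29), post-deploy verification can start at hour 29 and finishes at hour 36.

36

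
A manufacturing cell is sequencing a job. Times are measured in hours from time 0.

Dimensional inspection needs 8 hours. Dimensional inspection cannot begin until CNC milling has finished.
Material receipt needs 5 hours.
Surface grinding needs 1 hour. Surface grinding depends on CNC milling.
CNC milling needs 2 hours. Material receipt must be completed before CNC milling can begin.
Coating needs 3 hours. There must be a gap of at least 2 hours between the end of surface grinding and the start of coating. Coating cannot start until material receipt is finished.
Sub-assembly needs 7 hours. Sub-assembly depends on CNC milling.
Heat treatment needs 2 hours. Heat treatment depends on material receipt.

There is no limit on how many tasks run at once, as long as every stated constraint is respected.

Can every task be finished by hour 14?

No

Nothing blocks material receipt, so it runs from hour 0 to hour 5.
Heat treatment cannot begin until material receipt (finishes hour 5). It runs from hour 5 to 5 + 2 = hour 7.
After material receipt (finishes hour 5), CNC milling can start at hour 5 and finishes at hour 7.
After CNC milling (finishes hour 7), sub-assembly can start at hour 7 and finishes at hour 14.
Dimensional inspection waits on CNC milling (finishes hour 7), so it starts at hour 7 and finishes at 7 + 8 = hour 15.
Surface grinding waits on CNC milling (finishes hour 7), so it starts at hour 7 and finishes at 7 + 1 = hour 8.
Coating cannot start until surface grinding (finishes hour 8, plus 2-hour gap → hour 10); material receipt (finishes hour 5). The controlling bound is hour 10, so coating finishes at 10 + 3 = hour 13.
The earliest everything can be done is hour 15, which is after the deadline of 14, so it is not possible.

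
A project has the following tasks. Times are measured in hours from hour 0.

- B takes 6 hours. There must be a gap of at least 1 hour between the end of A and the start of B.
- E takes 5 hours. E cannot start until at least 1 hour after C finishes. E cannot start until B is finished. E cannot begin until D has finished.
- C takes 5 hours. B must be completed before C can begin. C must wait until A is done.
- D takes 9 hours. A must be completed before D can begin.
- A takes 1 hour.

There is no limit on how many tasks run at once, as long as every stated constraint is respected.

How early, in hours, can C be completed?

13

A has no prerequisites, so it starts at hour 0 and finishes at hour 1.
B waits on A (finishes hour 1, plus 1-hour gap → hour 2), so it starts at hour 2 and finishes at 2 + 6 = hour 8.
C needs all of B (finishes hour 8); A (finishes hour 1). That puts its earliest start at hour 8; it finishes at 8 + 5 = hour 13.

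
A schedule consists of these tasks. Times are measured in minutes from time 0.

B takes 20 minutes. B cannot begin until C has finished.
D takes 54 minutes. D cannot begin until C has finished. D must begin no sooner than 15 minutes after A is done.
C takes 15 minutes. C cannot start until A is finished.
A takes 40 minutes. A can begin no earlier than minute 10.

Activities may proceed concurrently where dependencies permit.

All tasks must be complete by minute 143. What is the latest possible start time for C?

B must finish by minute 143; it takes 20 minutes, so it must start by 143 − 20 = minute 123.
D has no dependents, so it just needs to finish by minute 143. Starting by 143 − 54 = minute 89 achieves that.
For C: B (must start by minute 123); D (must start by minute 89). The most restrictive is minute 89; with a 15-minute duration, C must start by minute 74.

74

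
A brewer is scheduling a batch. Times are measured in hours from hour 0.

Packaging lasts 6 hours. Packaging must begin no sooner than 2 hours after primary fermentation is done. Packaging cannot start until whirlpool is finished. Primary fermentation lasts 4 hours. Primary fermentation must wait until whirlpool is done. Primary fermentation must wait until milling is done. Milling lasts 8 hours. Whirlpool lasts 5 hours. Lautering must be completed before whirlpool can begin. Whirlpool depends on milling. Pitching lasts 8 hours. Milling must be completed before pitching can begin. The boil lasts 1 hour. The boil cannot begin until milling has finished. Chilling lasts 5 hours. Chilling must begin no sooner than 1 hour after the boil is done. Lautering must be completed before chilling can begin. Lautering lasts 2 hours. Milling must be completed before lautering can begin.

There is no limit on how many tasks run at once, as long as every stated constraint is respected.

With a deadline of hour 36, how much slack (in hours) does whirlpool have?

Nothing blocks milling, so it runs from hour 0 to hour 8.
After milling (finishes hour 8), lautering can start at hour 8 and finishes at hour 10.
Whirlpool needs all of lautering (finishes hour 10); milling (finishes hour 8). That puts its earliest start at hour 10; it finishes at 10 + 5 = hour 15.

Working backward from the deadline:
To finish by hour 36, packaging (duration 6) must start no later than hour 30.
Since packaging (must start by hour 30, minus 2-hour gap → hour 28) depends on it, primary fermentation must finish by hour 28. Backing off its 4-hour duration gives a latest start of hour 24.
Whirlpool feeds primary fermentation (must start by hour 24); packaging (must start by hour 30). Taking the minimum, whirlpool must finish by hour 24 and start by 24 − 5 = hour 19.
So whirlpool can start as early as hour 10 and as late as hour 19, giving 19 − 10 = 9 hours of slack.

9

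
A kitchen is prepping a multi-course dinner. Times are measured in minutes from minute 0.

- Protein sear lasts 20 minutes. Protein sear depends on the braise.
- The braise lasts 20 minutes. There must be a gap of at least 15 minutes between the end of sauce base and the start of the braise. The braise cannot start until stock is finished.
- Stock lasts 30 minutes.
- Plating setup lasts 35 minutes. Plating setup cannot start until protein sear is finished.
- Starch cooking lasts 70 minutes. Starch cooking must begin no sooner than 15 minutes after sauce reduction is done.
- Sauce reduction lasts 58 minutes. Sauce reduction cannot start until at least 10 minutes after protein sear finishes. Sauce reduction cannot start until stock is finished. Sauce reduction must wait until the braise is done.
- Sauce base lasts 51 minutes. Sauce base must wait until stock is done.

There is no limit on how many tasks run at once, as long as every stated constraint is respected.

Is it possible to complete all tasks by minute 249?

Stock has no prerequisites, so it starts at minute 0 and finishes at minute 30.
Sauce base cannot begin until stock (finishes minute 30). It runs from minute 30 to 30 + 51 = minute 81.
The braise has to wait for sauce base (finishes minute 81, plus 15-minute gap → minute 96); stock (finishes minute 30). The latest of these is minute 96, so the braise runs minute 96 to 96 + 20 = minute 116.
Protein sear waits on the braise (finishes minute 116), so it starts at minute 116 and finishes at 116 + 20 = minute 136.
Plating setup waits on protein sear (finishes minute 136), so it starts at minute 136 and finishes at 136 + 35 = minute 171.
Sauce reduction cannot start until protein sear (finishes minute 136, plus 10-minute gap → minute 146); stock (finishes minute 30); the braise (finishes minute 116). The controlling bound is minute 146, so sauce reduction finishes at 146 + 58 = minute 204.
After sauce reduction (finishes minute 204, plus 15-minute gap → minute 219), starch cooking can start at minute 219 and finishes at minute 289.
The earliest everything can be done is minute 289, which is after the deadline of 249, so it is not possible.

No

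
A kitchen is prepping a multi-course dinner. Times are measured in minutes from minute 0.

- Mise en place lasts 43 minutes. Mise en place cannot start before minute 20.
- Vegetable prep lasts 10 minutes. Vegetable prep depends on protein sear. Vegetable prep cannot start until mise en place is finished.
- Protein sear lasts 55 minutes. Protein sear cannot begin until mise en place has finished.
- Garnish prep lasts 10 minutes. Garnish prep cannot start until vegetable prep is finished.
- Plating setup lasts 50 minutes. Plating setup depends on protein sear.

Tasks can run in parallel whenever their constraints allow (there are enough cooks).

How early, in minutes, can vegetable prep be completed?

128

Mise en place cannot begin until its own release at minute 20. It runs from minute 20 to 20 + 43 = minute 63.
Protein sear waits on mise en place (finishes minute 63), so it starts at minute 63 and finishes at 63 + 55 = minute 118.
For vegetable prep: protein sear (finishes minute 118); mise en place (finishes minute 63). Taking the maximum gives a start of minute 118, and it finishes at 118 + 10 = minute 128.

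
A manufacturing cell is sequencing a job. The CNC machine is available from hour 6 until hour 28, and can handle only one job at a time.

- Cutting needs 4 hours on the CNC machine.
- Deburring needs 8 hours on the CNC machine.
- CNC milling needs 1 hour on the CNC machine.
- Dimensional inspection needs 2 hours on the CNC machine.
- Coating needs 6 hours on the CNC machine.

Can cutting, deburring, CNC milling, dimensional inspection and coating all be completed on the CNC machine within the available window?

Yes

The CNC machine window is 28 − 6 = 22 hours.
Running back to back, the jobs need 4 + 8 + 1 + 2 + 6 = 21 hours on the CNC machine.
Since 21 ≤ 22, they fit within the window.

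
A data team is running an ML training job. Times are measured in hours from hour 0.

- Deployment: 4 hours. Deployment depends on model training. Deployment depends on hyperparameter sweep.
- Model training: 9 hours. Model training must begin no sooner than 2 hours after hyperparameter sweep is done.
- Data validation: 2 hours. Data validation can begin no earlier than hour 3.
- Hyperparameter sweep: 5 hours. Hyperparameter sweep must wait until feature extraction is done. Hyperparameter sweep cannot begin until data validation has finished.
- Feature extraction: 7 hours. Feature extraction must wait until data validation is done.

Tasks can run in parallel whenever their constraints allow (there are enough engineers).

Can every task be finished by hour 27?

After its own release at hour 3, data validation can start at hour 3 and finishes at hour 5.
Feature extraction cannot begin until data validation (finishes hour 5). It runs from hour 5 to 5 + 7 = hour 12.
For hyperparameter sweep: feature extraction (finishes hour 12); data validation (finishes hour 5). Taking the maximum gives a start of hour 12, and it finishes at 12 + 5 = hour 17.
After hyperparameter sweep (finishes hour 17, plus 2-hour gap → hour 19), model training can start at hour 19 and finishes at hour 28.
Deployment cannot start until model training (finishes hour 28); hyperparameter sweep (finishes hour 17). The controlling bound is hour 28, so deployment finishes at 28 + 4 = hour 32.
The earliest everything can be done is hour 32, which is after the deadline of 27, so it is not possible.

No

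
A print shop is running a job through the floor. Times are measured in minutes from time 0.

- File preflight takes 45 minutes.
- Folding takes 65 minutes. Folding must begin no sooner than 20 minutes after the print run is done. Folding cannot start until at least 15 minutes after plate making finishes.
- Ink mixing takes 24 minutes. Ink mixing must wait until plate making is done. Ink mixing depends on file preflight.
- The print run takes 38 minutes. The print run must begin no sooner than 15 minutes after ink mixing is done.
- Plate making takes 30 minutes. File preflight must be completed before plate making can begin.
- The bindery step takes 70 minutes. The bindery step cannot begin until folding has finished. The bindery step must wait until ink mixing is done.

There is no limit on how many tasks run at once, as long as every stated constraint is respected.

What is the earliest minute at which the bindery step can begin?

Nothing blocks file preflight, so it runs from minute 0 to minute 45.
Plate making cannot begin until file preflight (finishes minute 45). It runs from minute 45 to 45 + 30 = minute 75.
For ink mixing: plate making (finishes minute 75); file preflight (finishes minute 45). Taking the maximum gives a start of minute 75, and it finishes at 75 + 24 = minute 99.
The print run waits on ink mixing (finishes minute 99, plus 15-minute gap → minute 114), so it starts at minute 114 and finishes at 114 + 38 = minute 152.
Folding has to wait for the print run (finishes minute 152, plus 20-minute gap → minute 172); plate making (finishes minute 75, plus 15-minute gap → minute 90). The latest of these is minute 172, so folding runs minute 172 to 172 + 65 = minute 237.
The bindery step waits on folding (finishes minute 237); ink mixing (finishes minute 99). The latest of these is minute 237, which is the earliest the bindery step can start.

237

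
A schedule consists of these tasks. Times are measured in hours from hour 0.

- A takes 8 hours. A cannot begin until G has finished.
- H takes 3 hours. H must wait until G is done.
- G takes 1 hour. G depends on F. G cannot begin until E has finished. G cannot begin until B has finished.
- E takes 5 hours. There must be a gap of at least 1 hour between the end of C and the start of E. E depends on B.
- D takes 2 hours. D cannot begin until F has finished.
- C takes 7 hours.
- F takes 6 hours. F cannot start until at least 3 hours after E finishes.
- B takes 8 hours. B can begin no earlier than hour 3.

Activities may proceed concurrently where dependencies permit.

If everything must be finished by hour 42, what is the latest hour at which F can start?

27

D must finish by hour 42; it takes 2 hours, so it must start by 42 − 2 = hour 40.
To finish by hour 42, A (duration 8) must start no later than hour 34.
Nothing follows H; the deadline of hour 42 is its only limit. It must start by 42 − 3 = hour 39.
For G: A (must start by hour 34); H (must start by hour 39). The most restrictive is hour 34; with a 1-hour duration, G must start by hour 33.
F has several dependents: D (must start by hour 40); G (must start by hour 33). The earliest of those limits is hour 33, so F must start by 33 − 6 = hour 27.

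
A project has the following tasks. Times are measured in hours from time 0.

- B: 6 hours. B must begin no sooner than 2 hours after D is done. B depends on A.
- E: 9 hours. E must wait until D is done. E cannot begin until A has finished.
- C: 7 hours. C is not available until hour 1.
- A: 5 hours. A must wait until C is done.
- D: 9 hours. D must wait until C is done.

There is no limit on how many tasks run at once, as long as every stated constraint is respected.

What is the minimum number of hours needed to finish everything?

C waits on its own release at hour 1, so it starts at hour 1 and finishes at 1 + 7 = hour 8.
D cannot begin until C (finishes hour 8). It runs from hour 8 to 8 + 9 = hour 17.
After C (finishes hour 8), A can start at hour 8 and finishes at hour 13.
E has to wait for D (finishes hour 17); A (finishes hour 13). The latest of these is hour 17, so E runs hour 17 to 17 + 9 = hour 26.
B needs all of D (finishes hour 17, plus 2-hour gap → hour 19); A (finishes hour 13). That puts its earliest start at hour 19; it finishes at 19 + 6 = hour 25.
All tasks are finished once the last one completes. Finish times: A at 13, B at 25, C at 8, D at 17, E at 26. The latest is hour 26.

26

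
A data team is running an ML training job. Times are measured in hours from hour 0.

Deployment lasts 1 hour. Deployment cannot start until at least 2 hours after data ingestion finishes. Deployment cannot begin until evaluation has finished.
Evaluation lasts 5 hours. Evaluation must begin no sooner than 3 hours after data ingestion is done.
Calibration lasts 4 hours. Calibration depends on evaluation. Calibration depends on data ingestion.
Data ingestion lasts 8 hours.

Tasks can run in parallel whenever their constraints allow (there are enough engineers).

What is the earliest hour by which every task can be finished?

Nothing blocks data ingestion, so it runs from hour 0 to hour 8.
After data ingestion (finishes hour 8, plus 3-hour gap → hour 11), evaluation can start at hour 11 and finishes at hour 16.
Deployment needs all of data ingestion (finishes hour 8, plus 2-hour gap → hour 10); evaluation (finishes hour 16). That puts its earliest start at hour 16; it finishes at 16 + 1 = hour 17.
Calibration needs all of evaluation (finishes hour 16); data ingestion (finishes hour 8). That puts its earliest start at hour 16; it finishes at 16 + 4 = hour 20.
All tasks are finished once the last one completes. Finish times: Data ingestion at 8, Evaluation at 16, Calibration at 20, Deployment at 17. The latest is hour 20.

20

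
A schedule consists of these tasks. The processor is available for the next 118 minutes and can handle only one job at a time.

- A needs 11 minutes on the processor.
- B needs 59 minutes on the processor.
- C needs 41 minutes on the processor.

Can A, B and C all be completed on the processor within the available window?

Yes

Running back to back, the jobs need 11 + 59 + 41 = 111 minutes on the processor.
Since 111 ≤ 118, they fit within the window.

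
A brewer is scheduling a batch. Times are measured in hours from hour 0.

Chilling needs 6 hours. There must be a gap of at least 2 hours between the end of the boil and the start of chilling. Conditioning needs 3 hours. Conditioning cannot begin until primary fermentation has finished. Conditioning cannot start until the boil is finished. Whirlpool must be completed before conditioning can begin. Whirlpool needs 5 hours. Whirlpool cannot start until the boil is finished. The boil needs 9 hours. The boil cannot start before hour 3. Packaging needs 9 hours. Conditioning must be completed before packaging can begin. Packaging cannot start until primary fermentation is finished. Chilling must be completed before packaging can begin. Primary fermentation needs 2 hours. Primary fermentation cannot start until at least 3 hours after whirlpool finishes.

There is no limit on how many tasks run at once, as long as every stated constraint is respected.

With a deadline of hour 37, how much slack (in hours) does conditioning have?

The boil waits on its own release at hour 3, so it starts at hour 3 and finishes at 3 + 9 = hour 12.
After the boil (finishes hour 12), whirlpool can start at hour 12 and finishes at hour 17.
Primary fermentation cannot begin until whirlpool (finishes hour 17, plus 3-hour gap → hour 20). It runs from hour 20 to 20 + 2 = hour 22.
Conditioning has to wait for primary fermentation (finishes hour 22); the boil (finishes hour 12); whirlpool (finishes hour 17). The latest of these is hour 22, so conditioning runs hour 22 to 22 + 3 = hour 25.

Working backward from the deadline:
To finish by hour 37, packaging (duration 9) must start no later than hour 28.
Conditioning feeds into packaging (must start by hour 28); so conditioning must finish by hour 28 and therefore start by hour 25.
So conditioning can start as early as hour 22 and as late as hour 25, giving 25 − 22 = 3 hours of slack.

3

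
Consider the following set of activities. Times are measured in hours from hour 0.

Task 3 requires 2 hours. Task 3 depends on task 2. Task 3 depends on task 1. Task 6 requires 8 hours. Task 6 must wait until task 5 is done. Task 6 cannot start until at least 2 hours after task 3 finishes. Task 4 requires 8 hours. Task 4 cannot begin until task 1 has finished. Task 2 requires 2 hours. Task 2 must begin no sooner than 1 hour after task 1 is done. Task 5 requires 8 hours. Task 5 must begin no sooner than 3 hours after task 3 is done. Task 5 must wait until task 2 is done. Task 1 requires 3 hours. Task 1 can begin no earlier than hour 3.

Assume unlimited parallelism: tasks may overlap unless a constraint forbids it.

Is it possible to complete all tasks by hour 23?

Task 1 cannot begin until its own release at hour 3. It runs from hour 3 to 3 + 3 = hour 6.
Task 4 waits on task 1 (finishes hour 6), so it starts at hour 6 and finishes at 6 + 8 = hour 14.
Task 2 cannot begin until task 1 (finishes hour 6, plus 1-hour gap → hour 7). It runs from hour 7 to 7 + 2 = hour 9.
Task 3 cannot start until task 2 (finishes hour 9); task 1 (finishes hour 6). The controlling bound is hour 9, so task 3 finishes at 9 + 2 = hour 11.
Task 5 needs all of task 3 (finishes hour 11, plus 3-hour gap → hour 14); task 2 (finishes hour 9). That puts its earliest start at hour 14; it finishes at 14 + 8 = hour 22.
Task 6 has to wait for task 5 (finishes hour 22); task 3 (finishes hour 11, plus 2-hour gap → hour 13). The latest of these is hour 22, so task 6 runs hour 22 to 22 + 8 = hour 30.
The earliest everything can be done is hour 30, which is after the deadline of 23, so it is not possible.

No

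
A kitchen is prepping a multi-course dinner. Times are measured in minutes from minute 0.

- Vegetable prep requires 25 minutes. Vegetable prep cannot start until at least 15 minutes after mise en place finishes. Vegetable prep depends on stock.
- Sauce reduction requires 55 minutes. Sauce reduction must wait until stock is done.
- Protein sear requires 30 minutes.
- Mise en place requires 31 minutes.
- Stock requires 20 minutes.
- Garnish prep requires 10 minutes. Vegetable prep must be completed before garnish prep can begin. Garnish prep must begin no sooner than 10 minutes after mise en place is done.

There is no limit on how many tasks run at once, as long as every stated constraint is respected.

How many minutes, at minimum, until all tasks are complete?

81

Protein sear has no prerequisites, so it starts at minute 0 and finishes at minute 30.
Nothing blocks stock, so it runs from minute 0 to minute 20.
Sauce reduction cannot begin until stock (finishes minute 20). It runs from minute 20 to 20 + 55 = minute 75.
Mise en place has no prerequisites, so it starts at minute 0 and finishes at minute 31.
Vegetable prep needs all of mise en place (finishes minute 31, plus 15-minute gap → minute 46); stock (finishes minute 20). That puts its earliest start at minute 46; it finishes at 46 + 25 = minute 71.
Garnish prep cannot start until vegetable prep (finishes minute 71); mise en place (finishes minute 31, plus 10-minute gap → minute 41). The controlling bound is minute 71, so garnish prep finishes at 71 + 10 = minute 81.
All tasks are finished once the last one completes. Finish times: Mise en place at 31, Stock at 20, Protein sear at 30, Vegetable prep at 71, Sauce reduction at 75, Garnish prep at 81. The latest is minute 81.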